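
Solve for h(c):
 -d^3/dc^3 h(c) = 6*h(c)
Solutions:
 h(c) = C3*exp(-6^(1/3)*c) + (C1*sin(2^(1/3)*3^(5/6)*c/2) + C2*cos(2^(1/3)*3^(5/6)*c/2))*exp(6^(1/3)*c/2)


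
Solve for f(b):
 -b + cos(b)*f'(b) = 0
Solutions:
 f(b) = C1 + Integral(b/cos(b), b)


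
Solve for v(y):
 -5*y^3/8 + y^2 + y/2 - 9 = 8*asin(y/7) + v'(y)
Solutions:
 v(y) = C1 - 5*y^4/32 + y^3/3 + y^2/4 - 8*y*asin(y/7) - 9*y - 8*sqrt(49 - y^2)


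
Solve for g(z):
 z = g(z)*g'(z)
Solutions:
 g(z) = -sqrt(C1 + z^2)
 g(z) = sqrt(C1 + z^2)


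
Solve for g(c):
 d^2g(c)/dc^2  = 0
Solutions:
 g(c) = C1 + C2*c


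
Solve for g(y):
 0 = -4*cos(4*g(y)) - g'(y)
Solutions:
 g(y) = -asin((C1 + exp(32*y))/(C1 - exp(32*y)))/4 + pi/4
 g(y) = asin((C1 + exp(32*y))/(C1 - exp(32*y)))/4


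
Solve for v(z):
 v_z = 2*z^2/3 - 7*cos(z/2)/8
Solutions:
 v(z) = C1 + 2*z^3/9 - 7*sin(z/2)/4


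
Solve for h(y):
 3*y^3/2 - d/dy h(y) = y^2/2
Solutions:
 h(y) = C1 + 3*y^4/8 - y^3/6


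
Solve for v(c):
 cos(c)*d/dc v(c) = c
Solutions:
 v(c) = C1 + Integral(c/cos(c), c)


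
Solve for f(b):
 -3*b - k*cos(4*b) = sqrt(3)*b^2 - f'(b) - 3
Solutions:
 f(b) = C1 + sqrt(3)*b^3/3 + 3*b^2/2 - 3*b + k*sin(4*b)/4


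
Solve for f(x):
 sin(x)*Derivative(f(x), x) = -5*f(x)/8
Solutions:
 f(x) = C1*(cos(x) + 1)^(5/16)/(cos(x) - 1)^(5/16)


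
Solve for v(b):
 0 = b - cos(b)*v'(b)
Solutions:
 v(b) = C1 + Integral(b/cos(b), b)


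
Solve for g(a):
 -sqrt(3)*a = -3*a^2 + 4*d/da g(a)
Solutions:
 g(a) = C1 + a^3/4 - sqrt(3)*a^2/8


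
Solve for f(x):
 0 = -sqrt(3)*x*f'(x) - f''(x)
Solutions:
 f(x) = C1 + C2*erf(sqrt(2)*3^(1/4)*x/2)


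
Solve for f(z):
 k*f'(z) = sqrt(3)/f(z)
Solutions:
 f(z) = -sqrt(C1 + 2*sqrt(3)*z/k)
 f(z) = sqrt(C1 + 2*sqrt(3)*z/k)


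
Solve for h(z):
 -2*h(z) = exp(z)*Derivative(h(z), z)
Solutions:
 h(z) = C1*exp(2*exp(-z))


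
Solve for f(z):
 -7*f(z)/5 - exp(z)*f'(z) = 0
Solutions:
 f(z) = C1*exp(7*exp(-z)/5)


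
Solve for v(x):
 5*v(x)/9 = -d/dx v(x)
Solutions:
 v(x) = C1*exp(-5*x/9)


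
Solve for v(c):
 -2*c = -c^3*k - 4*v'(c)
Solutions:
 v(c) = C1 - c^4*k/16 + c^2/4


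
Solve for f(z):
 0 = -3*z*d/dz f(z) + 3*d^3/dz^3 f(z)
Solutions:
 f(z) = C1 + Integral(C2*airyai(z) + C3*airybi(z), z)


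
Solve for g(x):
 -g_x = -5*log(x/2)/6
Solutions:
 g(x) = C1 + 5*x*log(x)/6 - 5*x/6 - 5*x*log(2)/6


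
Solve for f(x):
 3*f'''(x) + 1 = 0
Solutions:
 f(x) = C1 + C2*x + C3*x^2 - x^3/18


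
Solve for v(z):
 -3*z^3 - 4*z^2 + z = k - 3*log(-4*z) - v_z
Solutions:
 v(z) = C1 + 3*z^4/4 + 4*z^3/3 - z^2/2 + z*(k - 6*log(2) + 3) - 3*z*log(-z)


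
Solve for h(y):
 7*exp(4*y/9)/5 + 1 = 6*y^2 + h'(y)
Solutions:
 h(y) = C1 - 2*y^3 + y + 63*exp(4*y/9)/20


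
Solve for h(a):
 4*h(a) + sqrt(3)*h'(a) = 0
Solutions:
 h(a) = C1*exp(-4*sqrt(3)*a/3)


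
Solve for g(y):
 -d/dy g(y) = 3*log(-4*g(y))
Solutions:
 Integral(1/(log(-_y) + 2*log(2)), (_y, g(y)))/3 = C1 - y


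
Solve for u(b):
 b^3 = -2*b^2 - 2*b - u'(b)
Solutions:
 u(b) = C1 - b^4/4 - 2*b^3/3 - b^2


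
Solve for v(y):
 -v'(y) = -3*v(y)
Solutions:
 v(y) = C1*exp(3*y)


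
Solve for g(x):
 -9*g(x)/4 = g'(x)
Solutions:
 g(x) = C1*exp(-9*x/4)


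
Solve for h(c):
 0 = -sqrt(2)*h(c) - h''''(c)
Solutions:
 h(c) = (C1*sin(2^(5/8)*c/2) + C2*cos(2^(5/8)*c/2))*exp(-2^(5/8)*c/2) + (C3*sin(2^(5/8)*c/2) + C4*cos(2^(5/8)*c/2))*exp(2^(5/8)*c/2)


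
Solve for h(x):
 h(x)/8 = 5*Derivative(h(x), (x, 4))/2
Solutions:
 h(x) = C1*exp(-sqrt(2)*5^(3/4)*x/10) + C2*exp(sqrt(2)*5^(3/4)*x/10) + C3*sin(sqrt(2)*5^(3/4)*x/10) + C4*cos(sqrt(2)*5^(3/4)*x/10)


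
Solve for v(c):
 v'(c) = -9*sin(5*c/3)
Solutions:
 v(c) = C1 + 27*cos(5*c/3)/5


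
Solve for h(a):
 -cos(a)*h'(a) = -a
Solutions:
 h(a) = C1 + Integral(a/cos(a), a)


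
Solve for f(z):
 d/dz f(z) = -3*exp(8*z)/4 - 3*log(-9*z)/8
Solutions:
 f(z) = C1 - 3*z*log(-z)/8 + 3*z*(1 - 2*log(3))/8 - 3*exp(8*z)/32


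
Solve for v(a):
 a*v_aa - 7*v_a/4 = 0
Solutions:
 v(a) = C1 + C2*a^(11/4)


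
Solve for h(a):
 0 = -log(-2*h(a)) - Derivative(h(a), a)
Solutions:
 Integral(1/(log(-_y) + log(2)), (_y, h(a))) = C1 - a


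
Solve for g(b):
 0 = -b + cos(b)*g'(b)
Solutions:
 g(b) = C1 + Integral(b/cos(b), b)


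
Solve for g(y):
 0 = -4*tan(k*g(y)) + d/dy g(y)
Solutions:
 g(y) = Piecewise((-asin(exp(C1*k + 4*k*y))/k + pi/k, Ne(k, 0)), (nan, True))
 g(y) = Piecewise((asin(exp(C1*k + 4*k*y))/k, Ne(k, 0)), (nan, True))


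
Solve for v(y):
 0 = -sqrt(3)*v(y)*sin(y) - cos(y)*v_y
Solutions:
 v(y) = C1*cos(y)^(sqrt(3))


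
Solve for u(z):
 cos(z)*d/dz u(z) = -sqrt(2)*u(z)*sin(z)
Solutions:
 u(z) = C1*cos(z)^(sqrt(2))


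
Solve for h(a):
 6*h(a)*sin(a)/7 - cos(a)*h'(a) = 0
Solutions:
 h(a) = C1/cos(a)^(6/7)


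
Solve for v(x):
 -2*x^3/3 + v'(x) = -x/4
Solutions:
 v(x) = C1 + x^4/6 - x^2/8


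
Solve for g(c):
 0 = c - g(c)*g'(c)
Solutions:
 g(c) = -sqrt(C1 + c^2)
 g(c) = sqrt(C1 + c^2)


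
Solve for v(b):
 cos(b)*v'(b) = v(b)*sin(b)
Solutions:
 v(b) = C1/cos(b)


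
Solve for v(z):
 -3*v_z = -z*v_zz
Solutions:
 v(z) = C1 + C2*z^4


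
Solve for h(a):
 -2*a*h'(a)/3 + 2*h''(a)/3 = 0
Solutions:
 h(a) = C1 + C2*erfi(sqrt(2)*a/2)


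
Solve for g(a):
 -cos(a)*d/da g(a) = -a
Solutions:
 g(a) = C1 + Integral(a/cos(a), a)


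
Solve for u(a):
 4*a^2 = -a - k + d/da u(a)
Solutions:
 u(a) = C1 + 4*a^3/3 + a^2/2 + a*k


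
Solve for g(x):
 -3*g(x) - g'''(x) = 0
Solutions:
 g(x) = C3*exp(-3^(1/3)*x) + (C1*sin(3^(5/6)*x/2) + C2*cos(3^(5/6)*x/2))*exp(3^(1/3)*x/2)


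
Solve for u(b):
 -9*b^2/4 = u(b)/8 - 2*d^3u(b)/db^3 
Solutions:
 u(b) = C3*exp(2^(2/3)*b/4) - 18*b^2 + (C1*sin(2^(2/3)*sqrt(3)*b/8) + C2*cos(2^(2/3)*sqrt(3)*b/8))*exp(-2^(2/3)*b/8)


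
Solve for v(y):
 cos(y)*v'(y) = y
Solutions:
 v(y) = C1 + Integral(y/cos(y), y)


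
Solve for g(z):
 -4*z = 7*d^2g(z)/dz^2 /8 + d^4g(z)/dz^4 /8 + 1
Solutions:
 g(z) = C1 + C2*z + C3*sin(sqrt(7)*z) + C4*cos(sqrt(7)*z) - 16*z^3/21 - 4*z^2/7


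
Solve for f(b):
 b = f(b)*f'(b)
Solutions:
 f(b) = -sqrt(C1 + b^2)
 f(b) = sqrt(C1 + b^2)


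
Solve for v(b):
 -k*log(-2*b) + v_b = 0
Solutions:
 v(b) = C1 + b*k*log(-b) + b*k*(-1 + log(2))


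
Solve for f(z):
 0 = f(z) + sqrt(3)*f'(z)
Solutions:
 f(z) = C1*exp(-sqrt(3)*z/3)


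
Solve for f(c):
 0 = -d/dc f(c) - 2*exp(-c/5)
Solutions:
 f(c) = C1 + 10*exp(-c/5)


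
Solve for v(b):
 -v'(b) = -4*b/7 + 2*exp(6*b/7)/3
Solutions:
 v(b) = C1 + 2*b^2/7 - 7*exp(6*b/7)/9


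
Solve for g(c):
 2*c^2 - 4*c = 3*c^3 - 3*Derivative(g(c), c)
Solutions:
 g(c) = C1 + c^4/4 - 2*c^3/9 + 2*c^2/3


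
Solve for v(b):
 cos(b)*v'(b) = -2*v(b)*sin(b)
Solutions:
 v(b) = C1*cos(b)^2


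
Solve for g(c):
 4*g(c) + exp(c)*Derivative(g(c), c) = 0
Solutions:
 g(c) = C1*exp(4*exp(-c))


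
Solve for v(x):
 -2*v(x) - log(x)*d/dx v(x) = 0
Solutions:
 v(x) = C1*exp(-2*li(x))


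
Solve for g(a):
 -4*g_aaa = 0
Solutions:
 g(a) = C1 + C2*a + C3*a^2


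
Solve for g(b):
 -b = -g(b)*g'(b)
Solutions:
 g(b) = -sqrt(C1 + b^2)
 g(b) = sqrt(C1 + b^2)


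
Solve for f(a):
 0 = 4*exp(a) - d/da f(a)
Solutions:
 f(a) = C1 + 4*exp(a)


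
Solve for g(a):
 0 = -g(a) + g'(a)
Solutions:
 g(a) = C1*exp(a)


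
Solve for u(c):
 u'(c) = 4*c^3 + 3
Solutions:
 u(c) = C1 + c^4 + 3*c


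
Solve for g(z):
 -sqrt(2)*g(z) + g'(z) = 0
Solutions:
 g(z) = C1*exp(sqrt(2)*z)


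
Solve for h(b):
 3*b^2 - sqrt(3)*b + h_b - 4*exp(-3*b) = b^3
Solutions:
 h(b) = C1 + b^4/4 - b^3 + sqrt(3)*b^2/2 - 4*exp(-3*b)/3


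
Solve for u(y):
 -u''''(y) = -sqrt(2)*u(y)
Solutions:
 u(y) = C1*exp(-2^(1/8)*y) + C2*exp(2^(1/8)*y) + C3*sin(2^(1/8)*y) + C4*cos(2^(1/8)*y)


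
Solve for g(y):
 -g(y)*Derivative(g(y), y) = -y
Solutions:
 g(y) = -sqrt(C1 + y^2)
 g(y) = sqrt(C1 + y^2)


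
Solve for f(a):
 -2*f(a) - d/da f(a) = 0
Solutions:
 f(a) = C1*exp(-2*a)


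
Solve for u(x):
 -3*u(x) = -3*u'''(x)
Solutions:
 u(x) = C3*exp(x) + (C1*sin(sqrt(3)*x/2) + C2*cos(sqrt(3)*x/2))*exp(-x/2)


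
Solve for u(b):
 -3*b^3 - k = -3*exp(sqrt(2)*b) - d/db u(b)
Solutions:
 u(b) = C1 + 3*b^4/4 + b*k - 3*sqrt(2)*exp(sqrt(2)*b)/2


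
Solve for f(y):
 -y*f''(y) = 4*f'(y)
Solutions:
 f(y) = C1 + C2/y^3


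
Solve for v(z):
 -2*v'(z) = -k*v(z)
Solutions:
 v(z) = C1*exp(k*z/2)


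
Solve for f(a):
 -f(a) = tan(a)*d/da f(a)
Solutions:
 f(a) = C1/sin(a)


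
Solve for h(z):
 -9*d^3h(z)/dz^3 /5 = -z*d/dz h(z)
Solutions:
 h(z) = C1 + Integral(C2*airyai(15^(1/3)*z/3) + C3*airybi(15^(1/3)*z/3), z)


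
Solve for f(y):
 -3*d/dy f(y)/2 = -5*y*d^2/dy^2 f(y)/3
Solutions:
 f(y) = C1 + C2*y^(19/10)


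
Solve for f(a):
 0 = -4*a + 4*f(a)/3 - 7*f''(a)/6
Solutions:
 f(a) = C1*exp(-2*sqrt(14)*a/7) + C2*exp(2*sqrt(14)*a/7) + 3*a


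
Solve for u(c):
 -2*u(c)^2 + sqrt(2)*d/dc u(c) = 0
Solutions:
 u(c) = -1/(C1 + sqrt(2)*c)


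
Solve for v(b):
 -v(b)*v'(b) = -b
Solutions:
 v(b) = -sqrt(C1 + b^2)
 v(b) = sqrt(C1 + b^2)


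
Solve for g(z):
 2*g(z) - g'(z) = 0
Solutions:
 g(z) = C1*exp(2*z)


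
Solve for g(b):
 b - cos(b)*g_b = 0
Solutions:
 g(b) = C1 + Integral(b/cos(b), b)


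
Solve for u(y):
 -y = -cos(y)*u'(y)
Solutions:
 u(y) = C1 + Integral(y/cos(y), y)


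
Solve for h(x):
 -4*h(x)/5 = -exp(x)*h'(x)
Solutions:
 h(x) = C1*exp(-4*exp(-x)/5)


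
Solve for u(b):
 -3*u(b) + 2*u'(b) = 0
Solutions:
 u(b) = C1*exp(3*b/2)


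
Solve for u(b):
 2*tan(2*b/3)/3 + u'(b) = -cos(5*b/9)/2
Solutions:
 u(b) = C1 + log(cos(2*b/3)) - 9*sin(5*b/9)/10


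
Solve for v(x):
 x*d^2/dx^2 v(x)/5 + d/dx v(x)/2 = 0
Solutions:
 v(x) = C1 + C2/x^(3/2)


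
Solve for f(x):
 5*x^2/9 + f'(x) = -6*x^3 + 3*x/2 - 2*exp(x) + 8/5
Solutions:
 f(x) = C1 - 3*x^4/2 - 5*x^3/27 + 3*x^2/4 + 8*x/5 - 2*exp(x)


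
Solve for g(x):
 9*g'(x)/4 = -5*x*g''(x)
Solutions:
 g(x) = C1 + C2*x^(11/20)


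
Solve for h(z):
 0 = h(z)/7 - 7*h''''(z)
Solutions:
 h(z) = C1*exp(-sqrt(7)*z/7) + C2*exp(sqrt(7)*z/7) + C3*sin(sqrt(7)*z/7) + C4*cos(sqrt(7)*z/7)


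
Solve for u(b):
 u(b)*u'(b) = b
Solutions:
 u(b) = -sqrt(C1 + b^2)
 u(b) = sqrt(C1 + b^2)


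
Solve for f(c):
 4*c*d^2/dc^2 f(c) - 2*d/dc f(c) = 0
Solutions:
 f(c) = C1 + C2*c^(3/2)


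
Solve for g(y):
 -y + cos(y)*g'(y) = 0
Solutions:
 g(y) = C1 + Integral(y/cos(y), y)


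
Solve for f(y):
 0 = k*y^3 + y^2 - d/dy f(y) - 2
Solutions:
 f(y) = C1 + k*y^4/4 + y^3/3 - 2*y


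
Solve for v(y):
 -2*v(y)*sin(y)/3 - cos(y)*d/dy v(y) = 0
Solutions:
 v(y) = C1*cos(y)^(2/3)


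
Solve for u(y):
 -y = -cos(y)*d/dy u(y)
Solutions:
 u(y) = C1 + Integral(y/cos(y), y)


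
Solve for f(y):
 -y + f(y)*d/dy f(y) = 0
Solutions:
 f(y) = -sqrt(C1 + y^2)
 f(y) = sqrt(C1 + y^2)


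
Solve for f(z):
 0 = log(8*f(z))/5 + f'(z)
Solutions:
 5*Integral(1/(log(_y) + 3*log(2)), (_y, f(z))) = C1 - z


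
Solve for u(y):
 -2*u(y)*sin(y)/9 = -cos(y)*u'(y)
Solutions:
 u(y) = C1/cos(y)^(2/9)


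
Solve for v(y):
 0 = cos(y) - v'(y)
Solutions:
 v(y) = C1 + sin(y)


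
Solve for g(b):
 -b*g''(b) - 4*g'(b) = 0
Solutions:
 g(b) = C1 + C2/b^3


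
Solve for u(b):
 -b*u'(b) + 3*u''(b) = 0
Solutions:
 u(b) = C1 + C2*erfi(sqrt(6)*b/6)


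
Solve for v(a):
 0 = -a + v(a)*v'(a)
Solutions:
 v(a) = -sqrt(C1 + a^2)
 v(a) = sqrt(C1 + a^2)


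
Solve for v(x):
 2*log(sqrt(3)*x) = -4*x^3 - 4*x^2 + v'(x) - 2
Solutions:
 v(x) = C1 + x^4 + 4*x^3/3 + 2*x*log(x) + x*log(3)


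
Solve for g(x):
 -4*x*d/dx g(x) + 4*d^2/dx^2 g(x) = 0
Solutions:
 g(x) = C1 + C2*erfi(sqrt(2)*x/2)


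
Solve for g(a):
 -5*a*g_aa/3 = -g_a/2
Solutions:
 g(a) = C1 + C2*a^(13/10)


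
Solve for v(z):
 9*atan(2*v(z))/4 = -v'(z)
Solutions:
 Integral(1/atan(2*_y), (_y, v(z))) = C1 - 9*z/4


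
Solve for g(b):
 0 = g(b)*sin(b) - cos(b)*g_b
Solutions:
 g(b) = C1/cos(b)


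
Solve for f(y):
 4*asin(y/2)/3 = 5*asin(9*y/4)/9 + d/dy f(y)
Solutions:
 f(y) = C1 + 4*y*asin(y/2)/3 - 5*y*asin(9*y/4)/9 + 4*sqrt(4 - y^2)/3 - 5*sqrt(16 - 81*y^2)/81


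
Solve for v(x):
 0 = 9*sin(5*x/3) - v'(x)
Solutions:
 v(x) = C1 - 27*cos(5*x/3)/5


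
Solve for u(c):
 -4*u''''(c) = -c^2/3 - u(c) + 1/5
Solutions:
 u(c) = C1*exp(-sqrt(2)*c/2) + C2*exp(sqrt(2)*c/2) + C3*sin(sqrt(2)*c/2) + C4*cos(sqrt(2)*c/2) - c^2/3 + 1/5


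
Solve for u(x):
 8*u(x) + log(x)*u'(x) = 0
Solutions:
 u(x) = C1*exp(-8*li(x))


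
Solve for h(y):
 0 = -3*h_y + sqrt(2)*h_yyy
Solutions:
 h(y) = C1 + C2*exp(-2^(3/4)*sqrt(3)*y/2) + C3*exp(2^(3/4)*sqrt(3)*y/2)


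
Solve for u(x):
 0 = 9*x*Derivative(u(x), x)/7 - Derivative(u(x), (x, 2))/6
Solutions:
 u(x) = C1 + C2*erfi(3*sqrt(21)*x/7)


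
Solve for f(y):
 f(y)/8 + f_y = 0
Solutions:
 f(y) = C1*exp(-y/8)


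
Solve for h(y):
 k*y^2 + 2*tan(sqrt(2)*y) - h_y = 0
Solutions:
 h(y) = C1 + k*y^3/3 - sqrt(2)*log(cos(sqrt(2)*y))


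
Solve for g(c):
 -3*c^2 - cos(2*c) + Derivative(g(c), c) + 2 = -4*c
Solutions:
 g(c) = C1 + c^3 - 2*c^2 - 2*c + sin(2*c)/2


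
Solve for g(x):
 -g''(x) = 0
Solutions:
 g(x) = C1 + C2*x


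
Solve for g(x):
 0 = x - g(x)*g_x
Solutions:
 g(x) = -sqrt(C1 + x^2)
 g(x) = sqrt(C1 + x^2)


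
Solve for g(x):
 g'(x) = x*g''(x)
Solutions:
 g(x) = C1 + C2*x^2


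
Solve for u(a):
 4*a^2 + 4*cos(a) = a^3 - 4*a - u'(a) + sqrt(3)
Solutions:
 u(a) = C1 + a^4/4 - 4*a^3/3 - 2*a^2 + sqrt(3)*a - 4*sin(a)


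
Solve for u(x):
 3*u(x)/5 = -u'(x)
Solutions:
 u(x) = C1*exp(-3*x/5)


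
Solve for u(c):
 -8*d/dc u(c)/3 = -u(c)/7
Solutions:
 u(c) = C1*exp(3*c/56)


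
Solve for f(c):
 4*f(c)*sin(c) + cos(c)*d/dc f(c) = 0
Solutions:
 f(c) = C1*cos(c)^4


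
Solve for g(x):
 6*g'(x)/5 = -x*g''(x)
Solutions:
 g(x) = C1 + C2/x^(1/5)


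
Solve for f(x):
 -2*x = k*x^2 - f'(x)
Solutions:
 f(x) = C1 + k*x^3/3 + x^2


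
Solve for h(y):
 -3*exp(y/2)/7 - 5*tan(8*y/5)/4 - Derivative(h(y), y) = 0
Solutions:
 h(y) = C1 - 6*exp(y/2)/7 + 25*log(cos(8*y/5))/32


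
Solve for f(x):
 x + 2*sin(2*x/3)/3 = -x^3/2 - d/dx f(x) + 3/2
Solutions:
 f(x) = C1 - x^4/8 - x^2/2 + 3*x/2 + cos(2*x/3)


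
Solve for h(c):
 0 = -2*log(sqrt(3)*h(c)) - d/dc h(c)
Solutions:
 Integral(1/(2*log(_y) + log(3)), (_y, h(c))) = C1 - c


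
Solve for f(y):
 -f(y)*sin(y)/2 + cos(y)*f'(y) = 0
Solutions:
 f(y) = C1/sqrt(cos(y))


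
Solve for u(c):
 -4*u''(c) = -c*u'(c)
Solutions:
 u(c) = C1 + C2*erfi(sqrt(2)*c/4)


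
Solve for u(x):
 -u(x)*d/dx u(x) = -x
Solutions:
 u(x) = -sqrt(C1 + x^2)
 u(x) = sqrt(C1 + x^2)


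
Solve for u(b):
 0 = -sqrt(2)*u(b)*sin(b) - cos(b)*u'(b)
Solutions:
 u(b) = C1*cos(b)^(sqrt(2))


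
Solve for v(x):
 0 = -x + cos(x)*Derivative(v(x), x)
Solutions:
 v(x) = C1 + Integral(x/cos(x), x)


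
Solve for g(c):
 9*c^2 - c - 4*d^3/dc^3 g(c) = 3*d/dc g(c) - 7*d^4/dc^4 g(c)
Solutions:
 g(c) = C1 + C4*exp(c) + c^3 - c^2/6 - 8*c + (C2*sin(5*sqrt(3)*c/14) + C3*cos(5*sqrt(3)*c/14))*exp(-3*c/14)


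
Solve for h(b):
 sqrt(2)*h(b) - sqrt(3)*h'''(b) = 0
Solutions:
 h(b) = C3*exp(2^(1/6)*3^(5/6)*b/3) + (C1*sin(2^(1/6)*3^(1/3)*b/2) + C2*cos(2^(1/6)*3^(1/3)*b/2))*exp(-2^(1/6)*3^(5/6)*b/6)


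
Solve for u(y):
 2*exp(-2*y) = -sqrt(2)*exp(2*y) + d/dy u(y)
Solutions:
 u(y) = C1 + sqrt(2)*exp(2*y)/2 - exp(-2*y)


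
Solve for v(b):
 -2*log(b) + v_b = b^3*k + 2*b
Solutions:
 v(b) = C1 + b^4*k/4 + b^2 + 2*b*log(b) - 2*b


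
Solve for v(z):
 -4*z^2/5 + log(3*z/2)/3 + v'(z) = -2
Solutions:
 v(z) = C1 + 4*z^3/15 - z*log(z)/3 - 5*z/3 - z*log(3)/3 + z*log(2)/3


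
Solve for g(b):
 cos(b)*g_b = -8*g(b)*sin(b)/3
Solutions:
 g(b) = C1*cos(b)^(8/3)


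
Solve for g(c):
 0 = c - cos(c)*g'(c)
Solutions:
 g(c) = C1 + Integral(c/cos(c), c)


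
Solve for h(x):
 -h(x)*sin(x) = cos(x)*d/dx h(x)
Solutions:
 h(x) = C1*cos(x)


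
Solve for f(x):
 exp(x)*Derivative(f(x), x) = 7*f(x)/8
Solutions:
 f(x) = C1*exp(-7*exp(-x)/8)


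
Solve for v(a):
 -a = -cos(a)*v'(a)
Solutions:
 v(a) = C1 + Integral(a/cos(a), a)


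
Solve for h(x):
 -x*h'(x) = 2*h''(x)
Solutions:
 h(x) = C1 + C2*erf(x/2)


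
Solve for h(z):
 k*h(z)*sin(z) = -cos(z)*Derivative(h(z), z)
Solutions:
 h(z) = C1*exp(k*log(cos(z)))


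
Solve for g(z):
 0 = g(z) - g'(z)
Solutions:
 g(z) = C1*exp(z)


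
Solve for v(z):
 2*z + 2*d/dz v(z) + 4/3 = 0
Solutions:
 v(z) = C1 - z^2/2 - 2*z/3


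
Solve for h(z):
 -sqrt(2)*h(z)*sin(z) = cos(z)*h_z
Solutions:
 h(z) = C1*cos(z)^(sqrt(2))


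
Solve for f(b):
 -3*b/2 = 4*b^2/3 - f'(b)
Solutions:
 f(b) = C1 + 4*b^3/9 + 3*b^2/4


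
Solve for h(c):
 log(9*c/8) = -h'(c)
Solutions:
 h(c) = C1 - c*log(c) + c*log(8/9) + c


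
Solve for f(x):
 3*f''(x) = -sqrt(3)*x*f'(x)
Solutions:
 f(x) = C1 + C2*erf(sqrt(2)*3^(3/4)*x/6)


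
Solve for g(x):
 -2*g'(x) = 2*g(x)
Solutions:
 g(x) = C1*exp(-x)


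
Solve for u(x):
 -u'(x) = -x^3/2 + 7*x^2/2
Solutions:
 u(x) = C1 + x^4/8 - 7*x^3/6


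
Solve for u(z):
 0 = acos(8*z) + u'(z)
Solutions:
 u(z) = C1 - z*acos(8*z) + sqrt(1 - 64*z^2)/8


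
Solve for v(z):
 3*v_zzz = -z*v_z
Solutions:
 v(z) = C1 + Integral(C2*airyai(-3^(2/3)*z/3) + C3*airybi(-3^(2/3)*z/3), z)


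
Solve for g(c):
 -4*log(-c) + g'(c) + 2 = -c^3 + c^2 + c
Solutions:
 g(c) = C1 - c^4/4 + c^3/3 + c^2/2 + 4*c*log(-c) - 6*c


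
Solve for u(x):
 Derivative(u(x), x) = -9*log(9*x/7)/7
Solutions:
 u(x) = C1 - 9*x*log(x)/7 - 18*x*log(3)/7 + 9*x/7 + 9*x*log(7)/7


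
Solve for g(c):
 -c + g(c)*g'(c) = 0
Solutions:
 g(c) = -sqrt(C1 + c^2)
 g(c) = sqrt(C1 + c^2)


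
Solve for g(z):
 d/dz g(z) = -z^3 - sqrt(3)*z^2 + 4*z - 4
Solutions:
 g(z) = C1 - z^4/4 - sqrt(3)*z^3/3 + 2*z^2 - 4*z


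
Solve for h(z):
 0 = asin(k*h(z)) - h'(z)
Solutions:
 Integral(1/asin(_y*k), (_y, h(z))) = C1 + z


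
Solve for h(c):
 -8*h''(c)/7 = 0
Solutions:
 h(c) = C1 + C2*c


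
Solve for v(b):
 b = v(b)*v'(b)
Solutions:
 v(b) = -sqrt(C1 + b^2)
 v(b) = sqrt(C1 + b^2)


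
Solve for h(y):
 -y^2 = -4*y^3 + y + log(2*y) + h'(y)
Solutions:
 h(y) = C1 + y^4 - y^3/3 - y^2/2 - y*log(y) - y*log(2) + y


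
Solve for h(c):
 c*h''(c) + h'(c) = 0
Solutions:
 h(c) = C1 + C2*log(c)


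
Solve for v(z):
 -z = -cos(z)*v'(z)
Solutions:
 v(z) = C1 + Integral(z/cos(z), z)


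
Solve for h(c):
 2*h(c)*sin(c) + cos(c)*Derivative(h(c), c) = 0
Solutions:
 h(c) = C1*cos(c)^2


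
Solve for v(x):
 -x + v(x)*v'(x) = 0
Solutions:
 v(x) = -sqrt(C1 + x^2)
 v(x) = sqrt(C1 + x^2)


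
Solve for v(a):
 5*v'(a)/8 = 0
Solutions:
 v(a) = C1


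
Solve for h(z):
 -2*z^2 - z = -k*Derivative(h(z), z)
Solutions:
 h(z) = C1 + 2*z^3/(3*k) + z^2/(2*k)


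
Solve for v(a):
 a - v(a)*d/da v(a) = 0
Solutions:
 v(a) = -sqrt(C1 + a^2)
 v(a) = sqrt(C1 + a^2)


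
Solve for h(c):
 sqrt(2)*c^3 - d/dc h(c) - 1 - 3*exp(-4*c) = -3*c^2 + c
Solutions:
 h(c) = C1 + sqrt(2)*c^4/4 + c^3 - c^2/2 - c + 3*exp(-4*c)/4


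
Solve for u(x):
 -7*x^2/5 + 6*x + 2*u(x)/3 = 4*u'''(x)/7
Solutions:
 u(x) = C3*exp(6^(2/3)*7^(1/3)*x/6) + 21*x^2/10 - 9*x + (C1*sin(2^(2/3)*3^(1/6)*7^(1/3)*x/4) + C2*cos(2^(2/3)*3^(1/6)*7^(1/3)*x/4))*exp(-6^(2/3)*7^(1/3)*x/12)


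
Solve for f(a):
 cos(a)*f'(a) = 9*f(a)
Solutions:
 f(a) = C1*sqrt(sin(a) + 1)*(sin(a)^4 + 4*sin(a)^3 + 6*sin(a)^2 + 4*sin(a) + 1)/(sqrt(sin(a) - 1)*(sin(a)^4 - 4*sin(a)^3 + 6*sin(a)^2 - 4*sin(a) + 1))


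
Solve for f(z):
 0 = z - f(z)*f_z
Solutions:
 f(z) = -sqrt(C1 + z^2)
 f(z) = sqrt(C1 + z^2)


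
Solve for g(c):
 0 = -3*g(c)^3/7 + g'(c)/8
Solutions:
 g(c) = -sqrt(14)*sqrt(-1/(C1 + 24*c))/2
 g(c) = sqrt(14)*sqrt(-1/(C1 + 24*c))/2


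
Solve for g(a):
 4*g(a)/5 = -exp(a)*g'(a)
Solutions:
 g(a) = C1*exp(4*exp(-a)/5)


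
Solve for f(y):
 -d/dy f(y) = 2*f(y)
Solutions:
 f(y) = C1*exp(-2*y)


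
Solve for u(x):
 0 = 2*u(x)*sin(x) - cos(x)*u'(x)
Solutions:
 u(x) = C1/cos(x)^2


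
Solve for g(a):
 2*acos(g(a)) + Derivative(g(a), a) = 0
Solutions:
 Integral(1/acos(_y), (_y, g(a))) = C1 - 2*a


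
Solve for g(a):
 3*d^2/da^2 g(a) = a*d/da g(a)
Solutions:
 g(a) = C1 + C2*erfi(sqrt(6)*a/6)


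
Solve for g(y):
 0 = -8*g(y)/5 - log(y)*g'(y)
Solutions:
 g(y) = C1*exp(-8*li(y)/5)


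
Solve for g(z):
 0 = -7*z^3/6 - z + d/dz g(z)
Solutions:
 g(z) = C1 + 7*z^4/24 + z^2/2


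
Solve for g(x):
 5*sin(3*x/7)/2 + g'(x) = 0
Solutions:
 g(x) = C1 + 35*cos(3*x/7)/6


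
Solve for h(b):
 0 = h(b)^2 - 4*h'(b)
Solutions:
 h(b) = -4/(C1 + b)


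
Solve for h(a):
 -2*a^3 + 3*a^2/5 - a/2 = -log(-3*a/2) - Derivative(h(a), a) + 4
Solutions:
 h(a) = C1 + a^4/2 - a^3/5 + a^2/4 - a*log(-a) + a*(-log(3) + log(2) + 5)


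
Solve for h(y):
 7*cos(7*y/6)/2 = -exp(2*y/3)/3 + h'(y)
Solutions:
 h(y) = C1 + exp(2*y/3)/2 + 3*sin(7*y/6)


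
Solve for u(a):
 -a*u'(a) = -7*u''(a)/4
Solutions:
 u(a) = C1 + C2*erfi(sqrt(14)*a/7)


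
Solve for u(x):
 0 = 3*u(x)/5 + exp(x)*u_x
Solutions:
 u(x) = C1*exp(3*exp(-x)/5)


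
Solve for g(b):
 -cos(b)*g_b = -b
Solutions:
 g(b) = C1 + Integral(b/cos(b), b)


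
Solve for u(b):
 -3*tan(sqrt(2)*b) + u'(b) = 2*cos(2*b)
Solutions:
 u(b) = C1 - 3*sqrt(2)*log(cos(sqrt(2)*b))/2 + sin(2*b)


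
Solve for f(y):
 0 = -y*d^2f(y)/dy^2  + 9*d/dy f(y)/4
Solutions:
 f(y) = C1 + C2*y^(13/4)


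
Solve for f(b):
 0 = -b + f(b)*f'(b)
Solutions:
 f(b) = -sqrt(C1 + b^2)
 f(b) = sqrt(C1 + b^2)


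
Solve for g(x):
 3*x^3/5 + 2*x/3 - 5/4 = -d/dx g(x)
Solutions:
 g(x) = C1 - 3*x^4/20 - x^2/3 + 5*x/4


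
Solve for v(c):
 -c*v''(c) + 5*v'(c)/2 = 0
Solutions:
 v(c) = C1 + C2*c^(7/2)


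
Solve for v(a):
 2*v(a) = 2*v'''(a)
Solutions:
 v(a) = C3*exp(a) + (C1*sin(sqrt(3)*a/2) + C2*cos(sqrt(3)*a/2))*exp(-a/2)


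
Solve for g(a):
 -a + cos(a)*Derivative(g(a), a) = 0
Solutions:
 g(a) = C1 + Integral(a/cos(a), a)


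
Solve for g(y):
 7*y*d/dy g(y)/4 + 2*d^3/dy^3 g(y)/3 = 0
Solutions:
 g(y) = C1 + Integral(C2*airyai(-21^(1/3)*y/2) + C3*airybi(-21^(1/3)*y/2), y)


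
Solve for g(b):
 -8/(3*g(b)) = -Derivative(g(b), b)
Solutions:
 g(b) = -sqrt(C1 + 48*b)/3
 g(b) = sqrt(C1 + 48*b)/3


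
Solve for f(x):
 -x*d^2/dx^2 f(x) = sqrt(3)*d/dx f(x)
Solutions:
 f(x) = C1 + C2*x^(1 - sqrt(3))


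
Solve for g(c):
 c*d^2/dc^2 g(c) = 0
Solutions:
 g(c) = C1 + C2*c


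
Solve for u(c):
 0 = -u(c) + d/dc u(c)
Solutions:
 u(c) = C1*exp(c)


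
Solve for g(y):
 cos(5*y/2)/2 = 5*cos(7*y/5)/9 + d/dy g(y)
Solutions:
 g(y) = C1 - 25*sin(7*y/5)/63 + sin(5*y/2)/5


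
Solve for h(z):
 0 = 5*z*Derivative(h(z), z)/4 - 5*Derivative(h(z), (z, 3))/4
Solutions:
 h(z) = C1 + Integral(C2*airyai(z) + C3*airybi(z), z)


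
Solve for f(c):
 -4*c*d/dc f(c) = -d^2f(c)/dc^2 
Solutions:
 f(c) = C1 + C2*erfi(sqrt(2)*c)


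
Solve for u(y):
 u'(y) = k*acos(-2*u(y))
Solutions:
 Integral(1/acos(-2*_y), (_y, u(y))) = C1 + k*y


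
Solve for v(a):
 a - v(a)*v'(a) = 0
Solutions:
 v(a) = -sqrt(C1 + a^2)
 v(a) = sqrt(C1 + a^2)


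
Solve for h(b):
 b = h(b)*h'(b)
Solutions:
 h(b) = -sqrt(C1 + b^2)
 h(b) = sqrt(C1 + b^2)


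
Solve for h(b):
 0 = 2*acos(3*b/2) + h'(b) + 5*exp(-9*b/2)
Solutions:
 h(b) = C1 - 2*b*acos(3*b/2) + 2*sqrt(4 - 9*b^2)/3 + 10*exp(-9*b/2)/9


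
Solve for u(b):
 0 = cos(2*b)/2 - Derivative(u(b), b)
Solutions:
 u(b) = C1 + sin(2*b)/4


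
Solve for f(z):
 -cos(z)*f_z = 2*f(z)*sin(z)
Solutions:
 f(z) = C1*cos(z)^2


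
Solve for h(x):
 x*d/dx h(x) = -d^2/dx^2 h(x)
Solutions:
 h(x) = C1 + C2*erf(sqrt(2)*x/2)


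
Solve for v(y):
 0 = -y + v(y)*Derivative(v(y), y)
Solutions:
 v(y) = -sqrt(C1 + y^2)
 v(y) = sqrt(C1 + y^2)


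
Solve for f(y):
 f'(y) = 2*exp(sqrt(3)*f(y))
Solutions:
 f(y) = sqrt(3)*(2*log(-1/(C1 + 2*y)) - log(3))/6


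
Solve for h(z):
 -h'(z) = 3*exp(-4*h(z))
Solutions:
 h(z) = log(-I*(C1 - 12*z)^(1/4))
 h(z) = log(I*(C1 - 12*z)^(1/4))
 h(z) = log(-(C1 - 12*z)^(1/4))
 h(z) = log(C1 - 12*z)/4


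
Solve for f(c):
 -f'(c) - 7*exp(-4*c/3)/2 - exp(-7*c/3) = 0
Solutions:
 f(c) = C1 + 21*exp(-4*c/3)/8 + 3*exp(-7*c/3)/7


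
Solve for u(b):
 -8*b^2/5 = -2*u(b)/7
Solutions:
 u(b) = 28*b^2/5


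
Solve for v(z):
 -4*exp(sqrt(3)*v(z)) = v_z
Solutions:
 v(z) = sqrt(3)*(2*log(1/(C1 + 4*z)) - log(3))/6


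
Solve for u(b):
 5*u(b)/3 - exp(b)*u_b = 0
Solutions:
 u(b) = C1*exp(-5*exp(-b)/3)


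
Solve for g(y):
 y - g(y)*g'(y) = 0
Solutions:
 g(y) = -sqrt(C1 + y^2)
 g(y) = sqrt(C1 + y^2)


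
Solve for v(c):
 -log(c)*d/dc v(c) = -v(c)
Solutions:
 v(c) = C1*exp(li(c))


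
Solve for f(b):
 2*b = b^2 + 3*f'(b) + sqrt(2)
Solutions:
 f(b) = C1 - b^3/9 + b^2/3 - sqrt(2)*b/3


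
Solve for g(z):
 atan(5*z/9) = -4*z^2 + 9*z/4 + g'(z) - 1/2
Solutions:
 g(z) = C1 + 4*z^3/3 - 9*z^2/8 + z*atan(5*z/9) + z/2 - 9*log(25*z^2 + 81)/10


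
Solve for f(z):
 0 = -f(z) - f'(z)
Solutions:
 f(z) = C1*exp(-z)


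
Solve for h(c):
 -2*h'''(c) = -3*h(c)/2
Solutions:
 h(c) = C3*exp(6^(1/3)*c/2) + (C1*sin(2^(1/3)*3^(5/6)*c/4) + C2*cos(2^(1/3)*3^(5/6)*c/4))*exp(-6^(1/3)*c/4)


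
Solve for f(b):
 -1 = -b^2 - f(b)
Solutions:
 f(b) = 1 - b^2


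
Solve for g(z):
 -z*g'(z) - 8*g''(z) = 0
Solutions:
 g(z) = C1 + C2*erf(z/4)


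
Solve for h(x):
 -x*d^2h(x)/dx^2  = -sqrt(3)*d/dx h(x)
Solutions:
 h(x) = C1 + C2*x^(1 + sqrt(3))


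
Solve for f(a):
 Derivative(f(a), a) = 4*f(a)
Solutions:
 f(a) = C1*exp(4*a)


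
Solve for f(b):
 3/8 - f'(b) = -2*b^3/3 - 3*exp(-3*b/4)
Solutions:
 f(b) = C1 + b^4/6 + 3*b/8 - 4*exp(-3*b/4)


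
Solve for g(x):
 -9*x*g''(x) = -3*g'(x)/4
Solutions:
 g(x) = C1 + C2*x^(13/12)


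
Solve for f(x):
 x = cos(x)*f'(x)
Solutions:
 f(x) = C1 + Integral(x/cos(x), x)


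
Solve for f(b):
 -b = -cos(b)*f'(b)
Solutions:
 f(b) = C1 + Integral(b/cos(b), b)


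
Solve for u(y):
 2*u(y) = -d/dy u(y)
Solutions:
 u(y) = C1*exp(-2*y)


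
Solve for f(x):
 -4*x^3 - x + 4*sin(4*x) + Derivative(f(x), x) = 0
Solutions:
 f(x) = C1 + x^4 + x^2/2 + cos(4*x)


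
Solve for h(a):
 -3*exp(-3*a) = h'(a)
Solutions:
 h(a) = C1 + exp(-3*a)


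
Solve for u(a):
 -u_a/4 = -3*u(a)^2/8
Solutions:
 u(a) = -2/(C1 + 3*a)


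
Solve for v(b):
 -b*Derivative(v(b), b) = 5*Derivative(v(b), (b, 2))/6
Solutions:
 v(b) = C1 + C2*erf(sqrt(15)*b/5)


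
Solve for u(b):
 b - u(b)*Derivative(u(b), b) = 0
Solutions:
 u(b) = -sqrt(C1 + b^2)
 u(b) = sqrt(C1 + b^2)


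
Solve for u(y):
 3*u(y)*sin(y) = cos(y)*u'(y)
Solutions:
 u(y) = C1/cos(y)^3


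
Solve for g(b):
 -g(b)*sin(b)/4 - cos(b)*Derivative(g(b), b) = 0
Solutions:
 g(b) = C1*cos(b)^(1/4)


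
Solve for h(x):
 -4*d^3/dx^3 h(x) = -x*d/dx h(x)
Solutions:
 h(x) = C1 + Integral(C2*airyai(2^(1/3)*x/2) + C3*airybi(2^(1/3)*x/2), x)


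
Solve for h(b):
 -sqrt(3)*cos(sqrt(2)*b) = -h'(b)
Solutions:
 h(b) = C1 + sqrt(6)*sin(sqrt(2)*b)/2


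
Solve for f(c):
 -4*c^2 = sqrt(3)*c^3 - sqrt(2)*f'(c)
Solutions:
 f(c) = C1 + sqrt(6)*c^4/8 + 2*sqrt(2)*c^3/3


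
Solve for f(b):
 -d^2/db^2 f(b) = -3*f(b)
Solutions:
 f(b) = C1*exp(-sqrt(3)*b) + C2*exp(sqrt(3)*b)


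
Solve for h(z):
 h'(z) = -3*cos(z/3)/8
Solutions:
 h(z) = C1 - 9*sin(z/3)/8


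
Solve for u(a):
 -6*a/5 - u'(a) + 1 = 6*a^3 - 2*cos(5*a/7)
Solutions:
 u(a) = C1 - 3*a^4/2 - 3*a^2/5 + a + 14*sin(5*a/7)/5


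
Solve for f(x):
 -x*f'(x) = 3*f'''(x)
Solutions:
 f(x) = C1 + Integral(C2*airyai(-3^(2/3)*x/3) + C3*airybi(-3^(2/3)*x/3), x)


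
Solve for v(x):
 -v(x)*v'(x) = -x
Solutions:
 v(x) = -sqrt(C1 + x^2)
 v(x) = sqrt(C1 + x^2)


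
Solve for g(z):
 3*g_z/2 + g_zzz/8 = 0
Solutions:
 g(z) = C1 + C2*sin(2*sqrt(3)*z) + C3*cos(2*sqrt(3)*z)


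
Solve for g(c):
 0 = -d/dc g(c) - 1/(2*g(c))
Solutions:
 g(c) = -sqrt(C1 - c)
 g(c) = sqrt(C1 - c)


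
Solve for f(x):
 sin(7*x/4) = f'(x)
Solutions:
 f(x) = C1 - 4*cos(7*x/4)/7


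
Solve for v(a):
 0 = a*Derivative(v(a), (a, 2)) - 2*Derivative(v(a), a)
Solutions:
 v(a) = C1 + C2*a^3


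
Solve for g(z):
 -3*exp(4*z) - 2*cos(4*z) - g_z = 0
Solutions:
 g(z) = C1 - 3*exp(4*z)/4 - sin(4*z)/2


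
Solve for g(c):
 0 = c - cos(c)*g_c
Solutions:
 g(c) = C1 + Integral(c/cos(c), c)


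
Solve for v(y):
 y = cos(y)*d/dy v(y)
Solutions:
 v(y) = C1 + Integral(y/cos(y), y)


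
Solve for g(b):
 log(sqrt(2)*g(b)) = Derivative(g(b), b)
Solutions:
 -2*Integral(1/(2*log(_y) + log(2)), (_y, g(b))) = C1 - b


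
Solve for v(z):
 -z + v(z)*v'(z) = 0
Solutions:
 v(z) = -sqrt(C1 + z^2)
 v(z) = sqrt(C1 + z^2)


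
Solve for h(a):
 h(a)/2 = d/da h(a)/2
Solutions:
 h(a) = C1*exp(a)


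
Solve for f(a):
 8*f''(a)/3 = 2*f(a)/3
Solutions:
 f(a) = C1*exp(-a/2) + C2*exp(a/2)


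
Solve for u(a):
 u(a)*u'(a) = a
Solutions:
 u(a) = -sqrt(C1 + a^2)
 u(a) = sqrt(C1 + a^2)


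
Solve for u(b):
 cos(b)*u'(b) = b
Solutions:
 u(b) = C1 + Integral(b/cos(b), b)


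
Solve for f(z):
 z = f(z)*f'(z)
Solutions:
 f(z) = -sqrt(C1 + z^2)
 f(z) = sqrt(C1 + z^2)


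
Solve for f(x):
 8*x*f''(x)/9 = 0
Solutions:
 f(x) = C1 + C2*x


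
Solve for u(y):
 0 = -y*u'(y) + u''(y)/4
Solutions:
 u(y) = C1 + C2*erfi(sqrt(2)*y)


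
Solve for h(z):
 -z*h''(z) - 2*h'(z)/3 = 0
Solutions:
 h(z) = C1 + C2*z^(1/3)


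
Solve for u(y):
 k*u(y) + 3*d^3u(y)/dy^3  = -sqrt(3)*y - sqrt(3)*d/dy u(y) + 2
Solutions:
 u(y) = C1*exp(2^(1/3)*y*(-2^(1/3)*(9*k + sqrt(3)*sqrt(27*k^2 + 4*sqrt(3)))^(1/3) + 2*sqrt(3)/(9*k + sqrt(3)*sqrt(27*k^2 + 4*sqrt(3)))^(1/3))/6) + C2*exp(2^(1/3)*y*(2^(1/3)*(9*k + sqrt(3)*sqrt(27*k^2 + 4*sqrt(3)))^(1/3) - 2^(1/3)*sqrt(3)*I*(9*k + sqrt(3)*sqrt(27*k^2 + 4*sqrt(3)))^(1/3) + 8*sqrt(3)/((-1 + sqrt(3)*I)*(9*k + sqrt(3)*sqrt(27*k^2 + 4*sqrt(3)))^(1/3)))/12) + C3*exp(2^(1/3)*y*(2^(1/3)*(9*k + sqrt(3)*sqrt(27*k^2 + 4*sqrt(3)))^(1/3) + 2^(1/3)*sqrt(3)*I*(9*k + sqrt(3)*sqrt(27*k^2 + 4*sqrt(3)))^(1/3) - 8*sqrt(3)/((1 + sqrt(3)*I)*(9*k + sqrt(3)*sqrt(27*k^2 + 4*sqrt(3)))^(1/3)))/12) - sqrt(3)*y/k + 2/k + 3/k^2


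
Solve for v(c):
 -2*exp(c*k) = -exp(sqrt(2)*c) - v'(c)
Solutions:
 v(c) = C1 - sqrt(2)*exp(sqrt(2)*c)/2 + 2*exp(c*k)/k


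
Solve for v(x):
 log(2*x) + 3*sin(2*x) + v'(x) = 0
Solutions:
 v(x) = C1 - x*log(x) - x*log(2) + x + 3*cos(2*x)/2


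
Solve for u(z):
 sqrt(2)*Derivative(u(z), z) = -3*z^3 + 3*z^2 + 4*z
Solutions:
 u(z) = C1 - 3*sqrt(2)*z^4/8 + sqrt(2)*z^3/2 + sqrt(2)*z^2


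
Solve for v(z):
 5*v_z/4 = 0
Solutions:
 v(z) = C1


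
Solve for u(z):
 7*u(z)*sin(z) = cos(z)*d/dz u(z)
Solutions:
 u(z) = C1/cos(z)^7


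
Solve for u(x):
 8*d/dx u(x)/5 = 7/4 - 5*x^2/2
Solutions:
 u(x) = C1 - 25*x^3/48 + 35*x/32


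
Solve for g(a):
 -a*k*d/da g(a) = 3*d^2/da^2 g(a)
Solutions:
 g(a) = Piecewise((-sqrt(6)*sqrt(pi)*C1*erf(sqrt(6)*a*sqrt(k)/6)/(2*sqrt(k)) - C2, (k > 0) | (k < 0)), (-C1*a - C2, True))


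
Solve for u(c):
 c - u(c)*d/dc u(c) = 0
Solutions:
 u(c) = -sqrt(C1 + c^2)
 u(c) = sqrt(C1 + c^2)


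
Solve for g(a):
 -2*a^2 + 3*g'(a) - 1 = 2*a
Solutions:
 g(a) = C1 + 2*a^3/9 + a^2/3 + a/3


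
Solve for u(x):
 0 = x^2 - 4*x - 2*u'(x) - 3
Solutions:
 u(x) = C1 + x^3/6 - x^2 - 3*x/2


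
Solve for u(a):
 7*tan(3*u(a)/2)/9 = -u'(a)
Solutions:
 u(a) = -2*asin(C1*exp(-7*a/6))/3 + 2*pi/3
 u(a) = 2*asin(C1*exp(-7*a/6))/3


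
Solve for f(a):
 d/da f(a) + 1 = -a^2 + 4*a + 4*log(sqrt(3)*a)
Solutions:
 f(a) = C1 - a^3/3 + 2*a^2 + 4*a*log(a) - 5*a + a*log(9)


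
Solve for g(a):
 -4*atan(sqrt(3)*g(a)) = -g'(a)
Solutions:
 Integral(1/atan(sqrt(3)*_y), (_y, g(a))) = C1 + 4*a


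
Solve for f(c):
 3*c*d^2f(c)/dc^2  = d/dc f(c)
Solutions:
 f(c) = C1 + C2*c^(4/3)


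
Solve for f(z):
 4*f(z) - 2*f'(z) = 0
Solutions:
 f(z) = C1*exp(2*z)


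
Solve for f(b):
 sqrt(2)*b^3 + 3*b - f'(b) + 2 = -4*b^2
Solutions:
 f(b) = C1 + sqrt(2)*b^4/4 + 4*b^3/3 + 3*b^2/2 + 2*b


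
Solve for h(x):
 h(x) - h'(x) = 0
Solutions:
 h(x) = C1*exp(x)


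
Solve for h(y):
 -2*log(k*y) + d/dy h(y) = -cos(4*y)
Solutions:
 h(y) = C1 + 2*y*log(k*y) - 2*y - sin(4*y)/4


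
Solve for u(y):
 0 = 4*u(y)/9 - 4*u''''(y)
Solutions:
 u(y) = C1*exp(-sqrt(3)*y/3) + C2*exp(sqrt(3)*y/3) + C3*sin(sqrt(3)*y/3) + C4*cos(sqrt(3)*y/3)


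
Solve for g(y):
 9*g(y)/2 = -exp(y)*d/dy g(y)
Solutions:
 g(y) = C1*exp(9*exp(-y)/2)


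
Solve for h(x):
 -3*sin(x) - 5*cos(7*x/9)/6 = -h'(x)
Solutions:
 h(x) = C1 + 15*sin(7*x/9)/14 - 3*cos(x)


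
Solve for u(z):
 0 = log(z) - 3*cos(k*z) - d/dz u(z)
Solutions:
 u(z) = C1 + z*log(z) - z - 3*Piecewise((sin(k*z)/k, Ne(k, 0)), (z, True))


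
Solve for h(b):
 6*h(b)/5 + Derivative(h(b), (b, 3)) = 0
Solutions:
 h(b) = C3*exp(-5^(2/3)*6^(1/3)*b/5) + (C1*sin(2^(1/3)*3^(5/6)*5^(2/3)*b/10) + C2*cos(2^(1/3)*3^(5/6)*5^(2/3)*b/10))*exp(5^(2/3)*6^(1/3)*b/10)


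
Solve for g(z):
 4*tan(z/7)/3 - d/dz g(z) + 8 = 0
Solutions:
 g(z) = C1 + 8*z - 28*log(cos(z/7))/3


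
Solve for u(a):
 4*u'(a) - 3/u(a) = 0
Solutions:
 u(a) = -sqrt(C1 + 6*a)/2
 u(a) = sqrt(C1 + 6*a)/2


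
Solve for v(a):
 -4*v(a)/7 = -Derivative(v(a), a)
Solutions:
 v(a) = C1*exp(4*a/7)


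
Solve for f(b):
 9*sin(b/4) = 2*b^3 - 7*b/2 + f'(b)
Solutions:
 f(b) = C1 - b^4/2 + 7*b^2/4 - 36*cos(b/4)


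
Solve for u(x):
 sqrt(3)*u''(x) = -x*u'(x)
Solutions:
 u(x) = C1 + C2*erf(sqrt(2)*3^(3/4)*x/6)


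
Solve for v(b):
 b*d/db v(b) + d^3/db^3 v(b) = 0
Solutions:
 v(b) = C1 + Integral(C2*airyai(-b) + C3*airybi(-b), b)


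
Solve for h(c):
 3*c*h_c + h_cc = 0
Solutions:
 h(c) = C1 + C2*erf(sqrt(6)*c/2)


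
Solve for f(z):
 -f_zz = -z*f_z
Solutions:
 f(z) = C1 + C2*erfi(sqrt(2)*z/2)


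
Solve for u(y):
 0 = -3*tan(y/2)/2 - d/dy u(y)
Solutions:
 u(y) = C1 + 3*log(cos(y/2))


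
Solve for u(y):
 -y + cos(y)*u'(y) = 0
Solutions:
 u(y) = C1 + Integral(y/cos(y), y)


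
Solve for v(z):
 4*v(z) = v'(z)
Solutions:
 v(z) = C1*exp(4*z)


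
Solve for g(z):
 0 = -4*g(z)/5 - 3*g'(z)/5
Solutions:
 g(z) = C1*exp(-4*z/3)


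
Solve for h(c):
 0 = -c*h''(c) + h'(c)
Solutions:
 h(c) = C1 + C2*c^2


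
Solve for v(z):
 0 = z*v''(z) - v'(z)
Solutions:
 v(z) = C1 + C2*z^2


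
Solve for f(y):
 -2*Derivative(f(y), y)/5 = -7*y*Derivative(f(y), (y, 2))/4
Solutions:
 f(y) = C1 + C2*y^(43/35)


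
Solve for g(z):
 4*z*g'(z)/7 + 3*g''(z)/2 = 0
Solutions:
 g(z) = C1 + C2*erf(2*sqrt(21)*z/21)


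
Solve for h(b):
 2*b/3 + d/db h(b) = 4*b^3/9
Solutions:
 h(b) = C1 + b^4/9 - b^2/3


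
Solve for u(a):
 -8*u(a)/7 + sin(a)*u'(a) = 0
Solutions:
 u(a) = C1*(cos(a) - 1)^(4/7)/(cos(a) + 1)^(4/7)


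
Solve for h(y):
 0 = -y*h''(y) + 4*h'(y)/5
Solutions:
 h(y) = C1 + C2*y^(9/5)


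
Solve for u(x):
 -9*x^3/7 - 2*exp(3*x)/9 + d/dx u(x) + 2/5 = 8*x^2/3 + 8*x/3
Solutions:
 u(x) = C1 + 9*x^4/28 + 8*x^3/9 + 4*x^2/3 - 2*x/5 + 2*exp(3*x)/27


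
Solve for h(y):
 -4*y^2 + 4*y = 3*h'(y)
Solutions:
 h(y) = C1 - 4*y^3/9 + 2*y^2/3


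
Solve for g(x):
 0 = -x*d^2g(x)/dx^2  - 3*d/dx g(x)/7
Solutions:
 g(x) = C1 + C2*x^(4/7)


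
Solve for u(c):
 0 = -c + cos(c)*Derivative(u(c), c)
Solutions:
 u(c) = C1 + Integral(c/cos(c), c)


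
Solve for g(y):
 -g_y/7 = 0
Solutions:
 g(y) = C1


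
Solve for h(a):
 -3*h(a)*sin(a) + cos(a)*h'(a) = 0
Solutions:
 h(a) = C1/cos(a)^3


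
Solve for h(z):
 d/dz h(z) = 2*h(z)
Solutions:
 h(z) = C1*exp(2*z)


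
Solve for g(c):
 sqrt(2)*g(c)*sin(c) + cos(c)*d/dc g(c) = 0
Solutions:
 g(c) = C1*cos(c)^(sqrt(2))


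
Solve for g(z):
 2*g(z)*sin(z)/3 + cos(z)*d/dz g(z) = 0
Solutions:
 g(z) = C1*cos(z)^(2/3)


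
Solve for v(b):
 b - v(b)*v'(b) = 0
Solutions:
 v(b) = -sqrt(C1 + b^2)
 v(b) = sqrt(C1 + b^2)


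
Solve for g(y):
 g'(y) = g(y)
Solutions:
 g(y) = C1*exp(y)


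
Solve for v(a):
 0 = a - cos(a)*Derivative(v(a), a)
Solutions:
 v(a) = C1 + Integral(a/cos(a), a)


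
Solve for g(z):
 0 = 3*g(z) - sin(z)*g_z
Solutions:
 g(z) = C1*(cos(z) - 1)^(3/2)/(cos(z) + 1)^(3/2)


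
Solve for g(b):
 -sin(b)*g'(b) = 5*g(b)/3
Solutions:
 g(b) = C1*(cos(b) + 1)^(5/6)/(cos(b) - 1)^(5/6)


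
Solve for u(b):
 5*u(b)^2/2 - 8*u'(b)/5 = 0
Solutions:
 u(b) = -16/(C1 + 25*b)


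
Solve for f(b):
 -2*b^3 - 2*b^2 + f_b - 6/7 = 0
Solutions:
 f(b) = C1 + b^4/2 + 2*b^3/3 + 6*b/7


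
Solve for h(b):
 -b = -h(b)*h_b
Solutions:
 h(b) = -sqrt(C1 + b^2)
 h(b) = sqrt(C1 + b^2)


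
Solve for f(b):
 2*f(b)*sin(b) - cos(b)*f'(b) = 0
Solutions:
 f(b) = C1/cos(b)^2


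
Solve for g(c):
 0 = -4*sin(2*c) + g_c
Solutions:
 g(c) = C1 - 2*cos(2*c)


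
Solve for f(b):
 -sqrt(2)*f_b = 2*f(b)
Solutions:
 f(b) = C1*exp(-sqrt(2)*b)


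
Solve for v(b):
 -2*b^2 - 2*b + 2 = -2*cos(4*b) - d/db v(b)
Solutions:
 v(b) = C1 + 2*b^3/3 + b^2 - 2*b - sin(4*b)/2


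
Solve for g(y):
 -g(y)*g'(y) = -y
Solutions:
 g(y) = -sqrt(C1 + y^2)
 g(y) = sqrt(C1 + y^2)


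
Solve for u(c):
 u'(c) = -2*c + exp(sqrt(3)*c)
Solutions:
 u(c) = C1 - c^2 + sqrt(3)*exp(sqrt(3)*c)/3


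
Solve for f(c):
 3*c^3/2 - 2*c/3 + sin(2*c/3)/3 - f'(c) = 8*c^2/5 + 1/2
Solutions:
 f(c) = C1 + 3*c^4/8 - 8*c^3/15 - c^2/3 - c/2 - cos(2*c/3)/2


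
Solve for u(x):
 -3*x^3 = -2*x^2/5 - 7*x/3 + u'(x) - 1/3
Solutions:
 u(x) = C1 - 3*x^4/4 + 2*x^3/15 + 7*x^2/6 + x/3


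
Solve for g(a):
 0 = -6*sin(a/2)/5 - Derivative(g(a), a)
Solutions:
 g(a) = C1 + 12*cos(a/2)/5


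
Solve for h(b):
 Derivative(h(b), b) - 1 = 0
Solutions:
 h(b) = C1 + b


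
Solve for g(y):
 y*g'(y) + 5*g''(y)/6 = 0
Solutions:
 g(y) = C1 + C2*erf(sqrt(15)*y/5)


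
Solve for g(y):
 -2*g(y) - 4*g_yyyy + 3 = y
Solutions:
 g(y) = -y/2 + (C1*sin(2^(1/4)*y/2) + C2*cos(2^(1/4)*y/2))*exp(-2^(1/4)*y/2) + (C3*sin(2^(1/4)*y/2) + C4*cos(2^(1/4)*y/2))*exp(2^(1/4)*y/2) + 3/2


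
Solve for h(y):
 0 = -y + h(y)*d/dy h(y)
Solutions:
 h(y) = -sqrt(C1 + y^2)
 h(y) = sqrt(C1 + y^2)


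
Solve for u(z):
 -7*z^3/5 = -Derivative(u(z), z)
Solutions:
 u(z) = C1 + 7*z^4/20


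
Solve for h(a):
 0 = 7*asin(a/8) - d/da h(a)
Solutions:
 h(a) = C1 + 7*a*asin(a/8) + 7*sqrt(64 - a^2)


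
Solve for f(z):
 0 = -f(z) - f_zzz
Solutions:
 f(z) = C3*exp(-z) + (C1*sin(sqrt(3)*z/2) + C2*cos(sqrt(3)*z/2))*exp(z/2)


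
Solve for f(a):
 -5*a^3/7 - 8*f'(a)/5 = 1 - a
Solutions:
 f(a) = C1 - 25*a^4/224 + 5*a^2/16 - 5*a/8
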